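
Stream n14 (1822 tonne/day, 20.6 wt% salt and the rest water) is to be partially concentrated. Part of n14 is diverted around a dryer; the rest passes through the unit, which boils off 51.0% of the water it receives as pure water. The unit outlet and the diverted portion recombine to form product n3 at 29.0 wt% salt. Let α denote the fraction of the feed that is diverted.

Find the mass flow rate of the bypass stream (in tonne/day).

518.7 tonne/day

All 1822×0.206 = 375.33 tonne/day of salt reaches n3, so n3 = 375.33/0.290 = 1294.2 tonne/day and vapour = 527.75 tonne/day.
The evaporator receives (1−α)·1822 of feed at 0.794 water and removes 0.510 of that water:
0.510×0.794×(1−α)×1822 = 527.75
(1−α) = 527.75/737.8 = 0.7153;  α = 0.2847.
Bypass flow = 0.2847×1822 = 518.72 tonne/day.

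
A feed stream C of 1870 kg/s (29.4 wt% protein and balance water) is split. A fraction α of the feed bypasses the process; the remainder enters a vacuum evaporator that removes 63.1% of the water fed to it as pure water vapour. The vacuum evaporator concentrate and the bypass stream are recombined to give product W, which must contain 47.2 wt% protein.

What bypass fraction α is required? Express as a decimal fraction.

All 1870×0.294 = 549.78 kg/s of protein reaches W, so W = 549.78/0.472 = 1164.8 kg/s and vapour = 705.21 kg/s.
The evaporator receives (1−α)·1870 of feed at 0.706 water and removes 0.631 of that water:
0.631×0.706×(1−α)×1870 = 705.21
(1−α) = 705.21/833.06 = 0.8465;  α = 0.1535.

0.153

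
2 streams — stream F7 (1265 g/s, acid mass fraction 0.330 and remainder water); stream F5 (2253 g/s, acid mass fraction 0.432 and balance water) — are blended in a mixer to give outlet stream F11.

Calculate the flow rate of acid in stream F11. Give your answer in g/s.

acid out = acid in = 1265×0.330 + 2253×0.432 = 1390.7 g/s.

1391 g/s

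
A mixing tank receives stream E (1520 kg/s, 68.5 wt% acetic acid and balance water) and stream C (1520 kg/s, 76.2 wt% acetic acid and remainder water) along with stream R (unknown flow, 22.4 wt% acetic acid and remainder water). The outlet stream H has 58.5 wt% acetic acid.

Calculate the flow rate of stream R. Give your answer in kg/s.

1166 kg/s

Let R be the unknown flow. Total out = 3040 + R.
acetic acid balance: 2199.4 + 0.224·R = 0.585·(3040 + R)
(0.224 − 0.585)·R = 0.585×3040 − 2199.4 = -421.04
R = -421.04 / -0.361 = 1166.3 kg/s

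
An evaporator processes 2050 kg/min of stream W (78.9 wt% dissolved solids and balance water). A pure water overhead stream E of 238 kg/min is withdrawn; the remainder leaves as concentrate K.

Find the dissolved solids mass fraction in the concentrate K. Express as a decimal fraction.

dissolved solids is not removed: 2050×0.789 = 1617.5 kg/min of dissolved solids enters K.
Concentrate = 2050 − 238 = 1812 kg/min.
Mass fraction = 1617.5/1812 = 0.8926.

0.8926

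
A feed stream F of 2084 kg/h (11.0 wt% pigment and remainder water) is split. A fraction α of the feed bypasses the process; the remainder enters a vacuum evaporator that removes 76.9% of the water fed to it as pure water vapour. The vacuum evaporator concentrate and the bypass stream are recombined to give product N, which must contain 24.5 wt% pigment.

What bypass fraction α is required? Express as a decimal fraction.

All 2084×0.110 = 229.24 kg/h of pigment reaches N, so N = 229.24/0.245 = 935.67 kg/h and vapour = 1148.3 kg/h.
The evaporator receives (1−α)·2084 of feed at 0.890 water and removes 0.769 of that water:
0.769×0.890×(1−α)×2084 = 1148.3
(1−α) = 1148.3/1426.3 = 0.8051;  α = 0.1949.

0.195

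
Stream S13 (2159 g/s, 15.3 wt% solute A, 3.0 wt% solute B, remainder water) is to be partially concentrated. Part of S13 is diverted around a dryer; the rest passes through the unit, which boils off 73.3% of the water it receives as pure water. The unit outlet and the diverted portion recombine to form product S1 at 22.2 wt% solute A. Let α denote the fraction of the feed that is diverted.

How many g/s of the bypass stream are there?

1038 g/s

All 2159×0.153 = 330.33 g/s of solute A reaches S1, so S1 = 330.33/0.222 = 1488 g/s and vapour = 671.04 g/s.
The evaporator receives (1−α)·2159 of feed at 0.817 water and removes 0.733 of that water:
0.733×0.817×(1−α)×2159 = 671.04
(1−α) = 671.04/1292.9 = 0.5190;  α = 0.4810.
Bypass flow = 0.4810×2159 = 1038.5 g/s.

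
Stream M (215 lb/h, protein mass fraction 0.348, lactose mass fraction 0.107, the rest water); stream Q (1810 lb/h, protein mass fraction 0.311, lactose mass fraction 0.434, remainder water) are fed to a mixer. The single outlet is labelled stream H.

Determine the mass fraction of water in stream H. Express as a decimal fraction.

0.286

Total flow out = 215 + 1810 = 2025 lb/h.
water in = 215×0.545 + 1810×0.255 = 578.73 lb/h.
water mass fraction in H = 578.73/2025 = 0.286.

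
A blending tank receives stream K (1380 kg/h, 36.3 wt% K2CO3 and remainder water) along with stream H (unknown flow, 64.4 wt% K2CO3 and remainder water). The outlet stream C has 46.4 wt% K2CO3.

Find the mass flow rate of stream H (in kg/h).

774.3 kg/h

Let H be the unknown flow. Total out = 1380 + H.
K2CO3 balance: 500.94 + 0.644·H = 0.464·(1380 + H)
(0.644 − 0.464)·H = 0.464×1380 − 500.94 = 139.38
H = 139.38 / 0.180 = 774.33 kg/h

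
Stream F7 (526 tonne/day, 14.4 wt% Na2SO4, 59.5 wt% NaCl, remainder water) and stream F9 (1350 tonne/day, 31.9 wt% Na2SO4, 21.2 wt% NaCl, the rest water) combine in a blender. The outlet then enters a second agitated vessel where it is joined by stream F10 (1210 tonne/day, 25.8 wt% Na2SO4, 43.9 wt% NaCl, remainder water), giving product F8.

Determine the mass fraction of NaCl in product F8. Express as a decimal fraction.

Overall, product flow = 3086 tonne/day.
NaCl in = 526×0.595 + 1350×0.212 + 1210×0.439 = 1130.4 tonne/day.
NaCl fraction in F8 = 0.366.

0.366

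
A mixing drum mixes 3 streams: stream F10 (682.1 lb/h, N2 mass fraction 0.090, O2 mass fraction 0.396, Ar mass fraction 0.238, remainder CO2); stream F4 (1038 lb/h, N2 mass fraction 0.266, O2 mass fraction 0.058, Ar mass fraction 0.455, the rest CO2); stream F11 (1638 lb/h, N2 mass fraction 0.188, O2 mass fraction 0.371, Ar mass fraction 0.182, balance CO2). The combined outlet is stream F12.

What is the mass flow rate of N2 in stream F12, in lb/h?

N2 out = N2 in = 682.1×0.090 + 1038×0.266 + 1638×0.188 = 645.44 lb/h.

645.4 lb/h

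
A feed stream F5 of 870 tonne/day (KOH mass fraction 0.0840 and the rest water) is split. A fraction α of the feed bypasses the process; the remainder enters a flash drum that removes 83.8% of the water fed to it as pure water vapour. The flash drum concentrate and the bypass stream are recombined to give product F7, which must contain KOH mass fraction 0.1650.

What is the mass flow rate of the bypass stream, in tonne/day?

All 870×0.084 = 73.08 tonne/day of KOH reaches F7, so F7 = 73.08/0.165 = 442.91 tonne/day and vapour = 427.09 tonne/day.
The evaporator receives (1−α)·870 of feed at 0.916 water and removes 0.838 of that water:
0.838×0.916×(1−α)×870 = 427.09
(1−α) = 427.09/667.82 = 0.6395;  α = 0.3605.
Bypass flow = 0.3605×870 = 313.61 tonne/day.

313.6 tonne/day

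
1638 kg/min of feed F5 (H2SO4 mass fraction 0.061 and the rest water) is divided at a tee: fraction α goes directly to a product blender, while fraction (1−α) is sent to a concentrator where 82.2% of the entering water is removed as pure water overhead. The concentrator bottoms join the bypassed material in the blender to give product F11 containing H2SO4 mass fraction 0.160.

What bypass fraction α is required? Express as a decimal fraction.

All 1638×0.061 = 99.918 kg/min of H2SO4 reaches F11, so F11 = 99.918/0.160 = 624.49 kg/min and vapour = 1013.5 kg/min.
The evaporator receives (1−α)·1638 of feed at 0.939 water and removes 0.822 of that water:
0.822×0.939×(1−α)×1638 = 1013.5
(1−α) = 1013.5/1264.3 = 0.8016;  α = 0.1984.

0.198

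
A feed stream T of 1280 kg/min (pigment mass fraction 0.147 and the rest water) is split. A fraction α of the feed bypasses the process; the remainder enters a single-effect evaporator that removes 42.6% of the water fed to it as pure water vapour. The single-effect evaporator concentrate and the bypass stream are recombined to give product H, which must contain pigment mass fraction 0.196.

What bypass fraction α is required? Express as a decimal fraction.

All 1280×0.147 = 188.16 kg/min of pigment reaches H, so H = 188.16/0.196 = 960 kg/min and vapour = 320 kg/min.
The evaporator receives (1−α)·1280 of feed at 0.853 water and removes 0.426 of that water:
0.426×0.853×(1−α)×1280 = 320
(1−α) = 320/465.12 = 0.6880;  α = 0.3120.

0.312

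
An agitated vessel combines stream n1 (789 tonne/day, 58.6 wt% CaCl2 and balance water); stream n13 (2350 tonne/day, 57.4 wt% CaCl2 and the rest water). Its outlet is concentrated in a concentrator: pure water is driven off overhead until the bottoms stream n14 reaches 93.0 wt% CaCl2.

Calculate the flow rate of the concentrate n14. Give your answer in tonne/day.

1948 tonne/day

CaCl2 entering = 789×0.586 + 2350×0.574 = 1811.3 tonne/day.
All CaCl2 reports to n14, so n14 = 1811.3/0.930 = 1947.6 tonne/day.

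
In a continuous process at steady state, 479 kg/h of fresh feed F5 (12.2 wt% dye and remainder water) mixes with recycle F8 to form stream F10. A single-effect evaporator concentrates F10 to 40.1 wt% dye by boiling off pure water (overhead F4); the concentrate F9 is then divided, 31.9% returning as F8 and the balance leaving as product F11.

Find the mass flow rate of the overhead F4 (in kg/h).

Overall dye balance (none leaves overhead): dye in fresh feed = dye in product, i.e. 479×0.122 = (1−0.319)·F9·0.401.
F9 = 58.438/(0.401×0.681) = 214 kg/h.
Recycle F8 = 0.319×214 = 68.264 kg/h.
Combined feed F10 = 479 + 68.264 = 547.26 kg/h.
Overhead F4 = F10 − F9 = 547.26 − 214 = 333.27 kg/h.

333.3 kg/h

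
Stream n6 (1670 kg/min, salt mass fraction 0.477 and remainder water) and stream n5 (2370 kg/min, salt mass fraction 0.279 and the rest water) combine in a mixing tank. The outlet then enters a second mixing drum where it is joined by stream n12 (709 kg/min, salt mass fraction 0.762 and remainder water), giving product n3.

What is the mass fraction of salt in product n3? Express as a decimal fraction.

0.421

Overall, product flow = 4749 kg/min.
salt in = 1670×0.477 + 2370×0.279 + 709×0.762 = 1998.1 kg/min.
salt fraction in n3 = 0.421.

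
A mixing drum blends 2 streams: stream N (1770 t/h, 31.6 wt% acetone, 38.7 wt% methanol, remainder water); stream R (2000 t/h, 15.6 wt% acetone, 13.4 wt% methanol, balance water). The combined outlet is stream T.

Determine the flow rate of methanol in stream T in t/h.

methanol out = methanol in = 1770×0.387 + 2000×0.134 = 952.99 t/h.

953 t/h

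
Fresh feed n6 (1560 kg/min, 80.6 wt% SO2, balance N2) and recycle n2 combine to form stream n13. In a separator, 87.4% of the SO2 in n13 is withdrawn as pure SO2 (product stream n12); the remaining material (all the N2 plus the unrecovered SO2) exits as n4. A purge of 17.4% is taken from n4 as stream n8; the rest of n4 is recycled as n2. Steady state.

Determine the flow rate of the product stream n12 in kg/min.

1227 kg/min

SO2 in n13: m_A = 1560×0.806 + (1−0.174)·(1−0.874)·m_A, so m_A = 1257.4/0.8959 = 1403.4 kg/min.
Product n12 = 0.874×1403.4 = 1226.6 kg/min.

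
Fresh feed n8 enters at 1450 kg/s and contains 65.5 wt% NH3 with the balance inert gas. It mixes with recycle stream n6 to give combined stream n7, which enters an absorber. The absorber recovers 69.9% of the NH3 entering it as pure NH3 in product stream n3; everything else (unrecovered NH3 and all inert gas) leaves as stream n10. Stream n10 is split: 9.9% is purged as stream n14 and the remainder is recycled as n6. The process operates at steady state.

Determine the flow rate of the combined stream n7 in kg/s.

6356 kg/s

inert gas enters only via n8 and leaves only via the purge: 1450×0.345 = 0.099×(inert gas in n10), and the absorber passes all inert gas, so inert gas in n7 = inert gas in n10 = 5053 kg/s.
NH3 in n7: m_A = 1450×0.655 + (1−0.099)·(1−0.699)·m_A, so m_A = 949.75/0.7288 = 1303.2 kg/s.
n7 = 1303.2 + 5053 = 6356.2 kg/s.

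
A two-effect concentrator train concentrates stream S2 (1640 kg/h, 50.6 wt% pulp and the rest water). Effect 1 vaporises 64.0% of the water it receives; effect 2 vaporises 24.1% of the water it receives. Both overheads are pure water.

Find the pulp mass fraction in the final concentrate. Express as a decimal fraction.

water in feed = 1640×0.494 = 810.16 kg/h.
After stage 1: water left = (1−0.640)×810.16 = 291.66; stream total = 1121.5 kg/h.
After stage 2: water left = (1−0.241)×291.66 = 221.37; final concentrate = 1051.2 kg/h.
pulp fraction = 829.84/1051.2 = 0.789.

0.789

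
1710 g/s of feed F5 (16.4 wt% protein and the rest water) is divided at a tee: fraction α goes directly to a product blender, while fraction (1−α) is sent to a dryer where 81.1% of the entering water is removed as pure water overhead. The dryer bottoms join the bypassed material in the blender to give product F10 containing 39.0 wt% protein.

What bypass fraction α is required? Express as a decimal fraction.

All 1710×0.164 = 280.44 g/s of protein reaches F10, so F10 = 280.44/0.390 = 719.08 g/s and vapour = 990.92 g/s.
The evaporator receives (1−α)·1710 of feed at 0.836 water and removes 0.811 of that water:
0.811×0.836×(1−α)×1710 = 990.92
(1−α) = 990.92/1159.4 = 0.8547;  α = 0.1453.

0.145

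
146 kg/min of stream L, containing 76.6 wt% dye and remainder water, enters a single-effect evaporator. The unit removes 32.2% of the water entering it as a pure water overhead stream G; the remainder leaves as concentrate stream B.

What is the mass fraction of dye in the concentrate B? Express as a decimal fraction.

0.828

dye is not removed: 146×0.766 = 111.84 kg/min of dye enters B.
water entering = 146×0.234 = 34.164 kg/min; overhead removed = 0.322×34.164 = 11.001 kg/min.
Concentrate = 146 − 11.001 = 135 kg/min.
Mass fraction = 111.84/135 = 0.828.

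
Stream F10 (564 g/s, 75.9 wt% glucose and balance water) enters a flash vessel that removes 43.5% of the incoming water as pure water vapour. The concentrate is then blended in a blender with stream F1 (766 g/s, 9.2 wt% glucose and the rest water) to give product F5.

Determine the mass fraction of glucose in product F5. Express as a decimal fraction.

Vapour removed = 0.435×0.241×564 = 59.127 g/s; concentrate = 504.87 g/s.
glucose reaching the mixer = 428.08 (from concentrate) + 766×0.092 = 498.55 g/s.
Product flow = 504.87 + 766 = 1270.9 g/s; glucose fraction = 0.392.

0.392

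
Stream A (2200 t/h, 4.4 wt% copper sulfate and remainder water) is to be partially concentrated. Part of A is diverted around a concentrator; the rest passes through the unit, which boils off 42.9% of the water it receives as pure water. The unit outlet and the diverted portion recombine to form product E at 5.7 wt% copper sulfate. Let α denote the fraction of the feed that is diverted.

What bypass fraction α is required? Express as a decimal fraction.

0.444

All 2200×0.044 = 96.8 t/h of copper sulfate reaches E, so E = 96.8/0.057 = 1698.2 t/h and vapour = 501.75 t/h.
The evaporator receives (1−α)·2200 of feed at 0.956 water and removes 0.429 of that water:
0.429×0.956×(1−α)×2200 = 501.75
(1−α) = 501.75/902.27 = 0.5561;  α = 0.4439.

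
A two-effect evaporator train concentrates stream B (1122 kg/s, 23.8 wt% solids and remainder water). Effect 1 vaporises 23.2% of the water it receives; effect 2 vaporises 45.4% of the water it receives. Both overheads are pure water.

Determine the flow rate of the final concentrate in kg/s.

water in feed = 1122×0.762 = 854.96 kg/s.
After stage 1: water left = (1−0.232)×854.96 = 656.61; stream total = 923.65 kg/s.
After stage 2: water left = (1−0.454)×656.61 = 358.51; final concentrate = 625.55 kg/s.

625.5 kg/s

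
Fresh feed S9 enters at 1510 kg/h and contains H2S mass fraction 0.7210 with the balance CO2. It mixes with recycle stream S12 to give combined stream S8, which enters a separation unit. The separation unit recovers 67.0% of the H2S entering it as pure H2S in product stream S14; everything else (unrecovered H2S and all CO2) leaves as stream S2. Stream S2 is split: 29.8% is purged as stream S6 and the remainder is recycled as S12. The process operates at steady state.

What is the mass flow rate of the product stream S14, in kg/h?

H2S in S8: m_A = 1510×0.721 + (1−0.298)·(1−0.670)·m_A, so m_A = 1088.7/0.7683 = 1417 kg/h.
Product S14 = 0.670×1417 = 949.37 kg/h.

949.4 kg/h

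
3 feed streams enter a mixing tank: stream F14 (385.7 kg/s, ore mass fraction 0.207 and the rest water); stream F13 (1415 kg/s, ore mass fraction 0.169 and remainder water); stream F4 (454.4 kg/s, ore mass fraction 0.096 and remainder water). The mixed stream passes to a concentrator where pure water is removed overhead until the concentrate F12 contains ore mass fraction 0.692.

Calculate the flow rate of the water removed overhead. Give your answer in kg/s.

1731 kg/s

ore entering = 385.7×0.207 + 1415×0.169 + 454.4×0.096 = 362.6 kg/s.
All ore reports to F12, so F12 = 362.6/0.692 = 523.98 kg/s.
Total feed = 2255.1 kg/s; overhead = 2255.1 − 523.98 = 1731.1 kg/s.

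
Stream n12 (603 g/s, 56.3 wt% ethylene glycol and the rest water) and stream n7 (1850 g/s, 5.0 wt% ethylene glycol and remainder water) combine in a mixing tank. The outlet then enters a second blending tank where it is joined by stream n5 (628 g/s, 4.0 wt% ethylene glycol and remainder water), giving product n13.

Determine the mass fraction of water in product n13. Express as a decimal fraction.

Overall, product flow = 3081 g/s.
water in = 603×0.437 + 1850×0.950 + 628×0.960 = 2623.9 g/s.
water fraction in n13 = 0.8516.

0.8516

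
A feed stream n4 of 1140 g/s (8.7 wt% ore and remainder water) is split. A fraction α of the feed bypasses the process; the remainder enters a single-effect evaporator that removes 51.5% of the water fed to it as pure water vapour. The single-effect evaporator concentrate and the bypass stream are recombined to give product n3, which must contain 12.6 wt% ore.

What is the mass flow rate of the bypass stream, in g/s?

389.6 g/s

All 1140×0.087 = 99.18 g/s of ore reaches n3, so n3 = 99.18/0.126 = 787.14 g/s and vapour = 352.86 g/s.
The evaporator receives (1−α)·1140 of feed at 0.913 water and removes 0.515 of that water:
0.515×0.913×(1−α)×1140 = 352.86
(1−α) = 352.86/536.02 = 0.6583;  α = 0.3417.
Bypass flow = 0.3417×1140 = 389.55 g/s.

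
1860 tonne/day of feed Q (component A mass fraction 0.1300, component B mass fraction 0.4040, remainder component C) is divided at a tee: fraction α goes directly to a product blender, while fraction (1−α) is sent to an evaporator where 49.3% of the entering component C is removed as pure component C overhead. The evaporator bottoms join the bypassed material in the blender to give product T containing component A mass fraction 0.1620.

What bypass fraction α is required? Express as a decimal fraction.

0.140

All 1860×0.130 = 241.8 tonne/day of component A reaches T, so T = 241.8/0.162 = 1492.6 tonne/day and vapour = 367.41 tonne/day.
The evaporator receives (1−α)·1860 of feed at 0.466 component C and removes 0.493 of that component C:
0.493×0.466×(1−α)×1860 = 367.41
(1−α) = 367.41/427.31 = 0.8598;  α = 0.1402.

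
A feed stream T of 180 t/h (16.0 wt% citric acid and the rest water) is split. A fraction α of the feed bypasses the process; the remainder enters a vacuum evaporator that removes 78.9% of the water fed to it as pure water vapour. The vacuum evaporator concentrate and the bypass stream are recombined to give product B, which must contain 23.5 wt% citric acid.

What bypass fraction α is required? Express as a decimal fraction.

0.518

All 180×0.160 = 28.8 t/h of citric acid reaches B, so B = 28.8/0.235 = 122.55 t/h and vapour = 57.447 t/h.
The evaporator receives (1−α)·180 of feed at 0.840 water and removes 0.789 of that water:
0.789×0.840×(1−α)×180 = 57.447
(1−α) = 57.447/119.3 = 0.4815;  α = 0.5185.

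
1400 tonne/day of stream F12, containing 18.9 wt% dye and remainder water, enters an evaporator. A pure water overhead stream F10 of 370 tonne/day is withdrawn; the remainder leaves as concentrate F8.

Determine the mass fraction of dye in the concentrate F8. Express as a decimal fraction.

dye is not removed: 1400×0.189 = 264.6 tonne/day of dye enters F8.
Concentrate = 1400 − 370 = 1030 tonne/day.
Mass fraction = 264.6/1030 = 0.2569.

0.2569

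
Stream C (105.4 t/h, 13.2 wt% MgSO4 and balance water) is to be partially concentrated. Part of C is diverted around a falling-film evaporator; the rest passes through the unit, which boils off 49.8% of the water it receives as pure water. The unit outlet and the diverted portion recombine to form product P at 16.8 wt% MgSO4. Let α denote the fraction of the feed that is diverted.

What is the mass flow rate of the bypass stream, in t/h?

All 105.4×0.132 = 13.913 t/h of MgSO4 reaches P, so P = 13.913/0.168 = 82.814 t/h and vapour = 22.586 t/h.
The evaporator receives (1−α)·105.4 of feed at 0.868 water and removes 0.498 of that water:
0.498×0.868×(1−α)×105.4 = 22.586
(1−α) = 22.586/45.561 = 0.4957;  α = 0.5043.
Bypass flow = 0.5043×105.4 = 53.15 t/h.

53.15 t/h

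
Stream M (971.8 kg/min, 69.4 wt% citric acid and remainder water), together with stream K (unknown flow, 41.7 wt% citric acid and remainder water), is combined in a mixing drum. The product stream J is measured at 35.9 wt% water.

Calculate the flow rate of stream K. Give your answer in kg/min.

Let K be the unknown flow. Total out = 971.8 + K.
water balance: 297.37 + 0.583·K = 0.359·(971.8 + K)
(0.583 − 0.359)·K = 0.359×971.8 − 297.37 = 51.505
K = 51.505 / 0.224 = 229.93 kg/min

229.9 kg/min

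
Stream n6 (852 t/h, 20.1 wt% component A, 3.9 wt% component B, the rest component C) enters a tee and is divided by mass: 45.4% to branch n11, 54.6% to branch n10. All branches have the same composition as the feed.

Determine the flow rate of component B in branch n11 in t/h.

Branch n11 total = 0.454×852 = 386.81 t/h.
component B in n11 = 0.039×386.81 = 15.086 t/h.

15.09 t/h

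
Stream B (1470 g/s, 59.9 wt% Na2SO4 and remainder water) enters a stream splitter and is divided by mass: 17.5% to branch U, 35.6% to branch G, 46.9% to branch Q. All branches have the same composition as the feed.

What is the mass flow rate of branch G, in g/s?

523.3 g/s

Branch G flow = 0.356×1470 = 523.32 g/s.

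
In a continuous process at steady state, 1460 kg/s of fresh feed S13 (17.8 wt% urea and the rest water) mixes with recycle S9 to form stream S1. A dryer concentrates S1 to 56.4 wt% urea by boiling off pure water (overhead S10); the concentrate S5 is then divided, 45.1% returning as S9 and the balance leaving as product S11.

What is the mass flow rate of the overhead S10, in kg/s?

Overall urea balance (none leaves overhead): urea in fresh feed = urea in product, i.e. 1460×0.178 = (1−0.451)·S5·0.564.
S5 = 259.88/(0.564×0.549) = 839.31 kg/s.
Recycle S9 = 0.451×839.31 = 378.53 kg/s.
Combined feed S1 = 1460 + 378.53 = 1838.5 kg/s.
Overhead S10 = S1 − S5 = 1838.5 − 839.31 = 999.22 kg/s.

999.2 kg/s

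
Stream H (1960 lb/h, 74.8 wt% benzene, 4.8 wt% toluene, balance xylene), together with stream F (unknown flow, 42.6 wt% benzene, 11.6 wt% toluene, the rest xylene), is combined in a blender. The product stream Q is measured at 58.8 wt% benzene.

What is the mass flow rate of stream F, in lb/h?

Let F be the unknown flow. Total out = 1960 + F.
benzene balance: 1466.1 + 0.426·F = 0.588·(1960 + F)
(0.426 − 0.588)·F = 0.588×1960 − 1466.1 = -313.6
F = -313.6 / -0.162 = 1935.8 lb/h

1936 lb/h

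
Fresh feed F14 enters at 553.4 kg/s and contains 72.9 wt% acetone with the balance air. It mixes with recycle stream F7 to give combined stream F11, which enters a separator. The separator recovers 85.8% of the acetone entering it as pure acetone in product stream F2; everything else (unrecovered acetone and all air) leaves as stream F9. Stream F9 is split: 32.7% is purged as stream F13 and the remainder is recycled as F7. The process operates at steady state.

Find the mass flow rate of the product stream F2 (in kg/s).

382.7 kg/s

acetone in F11: m_A = 553.4×0.729 + (1−0.327)·(1−0.858)·m_A, so m_A = 403.43/0.9044 = 446.06 kg/s.
Product F2 = 0.858×446.06 = 382.72 kg/s.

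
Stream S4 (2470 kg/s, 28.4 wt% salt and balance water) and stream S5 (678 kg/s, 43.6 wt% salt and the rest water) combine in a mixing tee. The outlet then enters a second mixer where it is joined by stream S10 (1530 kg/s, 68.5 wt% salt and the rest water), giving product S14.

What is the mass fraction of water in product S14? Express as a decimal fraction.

Overall, product flow = 4678 kg/s.
water in = 2470×0.716 + 678×0.564 + 1530×0.315 = 2632.9 kg/s.
water fraction in S14 = 0.563.

0.563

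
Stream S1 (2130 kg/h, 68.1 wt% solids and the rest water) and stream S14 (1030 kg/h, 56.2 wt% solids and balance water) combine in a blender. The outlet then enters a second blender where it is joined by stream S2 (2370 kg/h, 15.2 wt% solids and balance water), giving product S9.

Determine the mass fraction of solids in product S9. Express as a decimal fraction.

0.4321

Overall, product flow = 5530 kg/h.
solids in = 2130×0.681 + 1030×0.562 + 2370×0.152 = 2389.6 kg/h.
solids fraction in S9 = 0.4321.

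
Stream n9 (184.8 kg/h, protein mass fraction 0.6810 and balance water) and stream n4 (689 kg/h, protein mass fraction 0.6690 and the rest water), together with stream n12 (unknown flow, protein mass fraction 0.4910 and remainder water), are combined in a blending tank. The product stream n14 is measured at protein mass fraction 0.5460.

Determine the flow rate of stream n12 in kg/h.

1994 kg/h

Let n12 be the unknown flow. Total out = 873.8 + n12.
protein balance: 586.79 + 0.491·n12 = 0.546·(873.8 + n12)
(0.491 − 0.546)·n12 = 0.546×873.8 − 586.79 = -109.69
n12 = -109.69 / -0.055 = 1994.5 kg/h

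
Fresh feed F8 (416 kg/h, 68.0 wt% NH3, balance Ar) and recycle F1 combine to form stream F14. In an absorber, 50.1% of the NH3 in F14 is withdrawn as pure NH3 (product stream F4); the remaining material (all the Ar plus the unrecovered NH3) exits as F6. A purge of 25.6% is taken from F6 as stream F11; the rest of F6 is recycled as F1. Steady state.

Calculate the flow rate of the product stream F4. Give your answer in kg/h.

225.4 kg/h

NH3 in F14: m_A = 416×0.680 + (1−0.256)·(1−0.501)·m_A, so m_A = 282.88/0.6287 = 449.91 kg/h.
Product F4 = 0.501×449.91 = 225.41 kg/h.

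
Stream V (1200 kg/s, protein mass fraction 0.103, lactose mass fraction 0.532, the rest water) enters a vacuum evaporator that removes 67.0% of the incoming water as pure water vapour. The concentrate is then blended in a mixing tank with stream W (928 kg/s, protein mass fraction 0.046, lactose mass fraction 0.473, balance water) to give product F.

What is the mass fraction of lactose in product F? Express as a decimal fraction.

0.587

Vapour removed = 0.670×0.365×1200 = 293.46 kg/s; concentrate = 906.54 kg/s.
lactose reaching the mixer = 638.4 (from concentrate) + 928×0.473 = 1077.3 kg/s.
Product flow = 906.54 + 928 = 1834.5 kg/s; lactose fraction = 0.587.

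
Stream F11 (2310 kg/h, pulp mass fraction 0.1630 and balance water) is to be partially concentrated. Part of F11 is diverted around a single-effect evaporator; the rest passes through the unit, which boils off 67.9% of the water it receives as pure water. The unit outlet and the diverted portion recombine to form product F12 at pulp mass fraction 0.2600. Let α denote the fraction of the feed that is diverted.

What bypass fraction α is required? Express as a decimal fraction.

0.344

All 2310×0.163 = 376.53 kg/h of pulp reaches F12, so F12 = 376.53/0.260 = 1448.2 kg/h and vapour = 861.81 kg/h.
The evaporator receives (1−α)·2310 of feed at 0.837 water and removes 0.679 of that water:
0.679×0.837×(1−α)×2310 = 861.81
(1−α) = 861.81/1312.8 = 0.6565;  α = 0.3435.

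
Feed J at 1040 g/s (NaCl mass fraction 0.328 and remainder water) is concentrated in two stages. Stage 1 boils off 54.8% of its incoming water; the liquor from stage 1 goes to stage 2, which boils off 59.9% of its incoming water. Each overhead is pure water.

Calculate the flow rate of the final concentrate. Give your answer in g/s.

467.8 g/s

water in feed = 1040×0.672 = 698.88 g/s.
After stage 1: water left = (1−0.548)×698.88 = 315.89; stream total = 657.01 g/s.
After stage 2: water left = (1−0.599)×315.89 = 126.67; final concentrate = 467.79 g/s.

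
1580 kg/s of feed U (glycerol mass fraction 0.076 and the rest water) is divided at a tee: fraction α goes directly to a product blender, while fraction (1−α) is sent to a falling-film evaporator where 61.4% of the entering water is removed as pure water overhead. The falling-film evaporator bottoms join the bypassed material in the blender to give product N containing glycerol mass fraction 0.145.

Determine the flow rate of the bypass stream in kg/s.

All 1580×0.076 = 120.08 kg/s of glycerol reaches N, so N = 120.08/0.145 = 828.14 kg/s and vapour = 751.86 kg/s.
The evaporator receives (1−α)·1580 of feed at 0.924 water and removes 0.614 of that water:
0.614×0.924×(1−α)×1580 = 751.86
(1−α) = 751.86/896.39 = 0.8388;  α = 0.1612.
Bypass flow = 0.1612×1580 = 254.75 kg/s.

254.7 kg/s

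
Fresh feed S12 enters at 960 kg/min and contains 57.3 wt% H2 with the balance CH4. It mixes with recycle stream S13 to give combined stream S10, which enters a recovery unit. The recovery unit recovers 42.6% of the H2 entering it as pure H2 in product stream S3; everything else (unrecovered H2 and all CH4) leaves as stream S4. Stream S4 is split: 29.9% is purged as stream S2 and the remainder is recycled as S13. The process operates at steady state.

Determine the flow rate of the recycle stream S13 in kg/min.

1331 kg/min

CH4 enters only via S12 and leaves only via the purge: 960×0.427 = 0.299×(CH4 in S4), and the recovery unit passes all CH4, so CH4 in S10 = CH4 in S4 = 1371 kg/min.
H2 in S10: m_A = 960×0.573 + (1−0.299)·(1−0.426)·m_A, so m_A = 550.08/0.5976 = 920.44 kg/min.
S4 = (1−0.426)×920.44 + 1371 = 1899.3 kg/min.
Recycle S13 = (1−0.299)×1899.3 = 1331.4 kg/min.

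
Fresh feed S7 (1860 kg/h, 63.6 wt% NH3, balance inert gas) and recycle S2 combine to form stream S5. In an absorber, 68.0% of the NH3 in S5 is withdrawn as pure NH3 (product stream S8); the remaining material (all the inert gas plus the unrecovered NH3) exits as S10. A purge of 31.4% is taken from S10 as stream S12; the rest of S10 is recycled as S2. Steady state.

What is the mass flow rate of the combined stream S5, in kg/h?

inert gas enters only via S7 and leaves only via the purge: 1860×0.364 = 0.314×(inert gas in S10), and the absorber passes all inert gas, so inert gas in S5 = inert gas in S10 = 2156.2 kg/h.
NH3 in S5: m_A = 1860×0.636 + (1−0.314)·(1−0.680)·m_A, so m_A = 1183/0.7805 = 1515.7 kg/h.
S5 = 1515.7 + 2156.2 = 3671.9 kg/h.

3672 kg/h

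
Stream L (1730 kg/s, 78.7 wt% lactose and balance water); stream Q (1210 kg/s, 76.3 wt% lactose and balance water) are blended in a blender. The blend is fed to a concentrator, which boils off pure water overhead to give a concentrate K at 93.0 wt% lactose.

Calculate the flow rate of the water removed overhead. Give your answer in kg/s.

483.3 kg/s

lactose entering = 1730×0.787 + 1210×0.763 = 2284.7 kg/s.
All lactose reports to K, so K = 2284.7/0.930 = 2456.7 kg/s.
Total feed = 2940 kg/s; overhead = 2940 − 2456.7 = 483.29 kg/s.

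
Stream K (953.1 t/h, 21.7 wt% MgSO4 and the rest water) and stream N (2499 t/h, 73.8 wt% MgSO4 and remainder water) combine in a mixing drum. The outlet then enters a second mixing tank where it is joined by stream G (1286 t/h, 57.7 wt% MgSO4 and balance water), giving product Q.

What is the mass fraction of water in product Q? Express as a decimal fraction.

Overall, product flow = 4738.1 t/h.
water in = 953.1×0.783 + 2499×0.262 + 1286×0.423 = 1945 t/h.
water fraction in Q = 0.411.

0.411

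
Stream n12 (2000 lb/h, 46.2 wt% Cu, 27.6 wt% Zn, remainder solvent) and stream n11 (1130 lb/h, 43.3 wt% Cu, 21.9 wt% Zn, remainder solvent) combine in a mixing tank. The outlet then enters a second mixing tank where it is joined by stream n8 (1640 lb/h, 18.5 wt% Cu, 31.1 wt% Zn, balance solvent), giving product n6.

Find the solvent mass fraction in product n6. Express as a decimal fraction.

0.3656

Overall, product flow = 4770 lb/h.
solvent in = 2000×0.262 + 1130×0.348 + 1640×0.504 = 1743.8 lb/h.
solvent fraction in n6 = 0.3656.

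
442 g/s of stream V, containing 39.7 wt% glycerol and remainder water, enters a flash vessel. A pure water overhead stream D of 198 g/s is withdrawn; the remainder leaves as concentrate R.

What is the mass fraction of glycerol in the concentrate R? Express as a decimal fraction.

0.719

glycerol is not removed: 442×0.397 = 175.47 g/s of glycerol enters R.
Concentrate = 442 − 198 = 244 g/s.
Mass fraction = 175.47/244 = 0.719.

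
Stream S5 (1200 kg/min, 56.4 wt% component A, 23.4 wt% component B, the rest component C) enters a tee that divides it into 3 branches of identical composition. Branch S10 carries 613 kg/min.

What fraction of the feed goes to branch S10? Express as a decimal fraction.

0.511

Fraction to S10 = 613/1200 = 0.5108.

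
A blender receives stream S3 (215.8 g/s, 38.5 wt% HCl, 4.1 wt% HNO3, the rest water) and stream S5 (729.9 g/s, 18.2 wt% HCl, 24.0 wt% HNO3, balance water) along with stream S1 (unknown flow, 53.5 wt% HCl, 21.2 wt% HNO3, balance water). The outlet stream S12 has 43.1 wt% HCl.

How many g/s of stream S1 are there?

1843 g/s

Let S1 be the unknown flow. Total out = 945.7 + S1.
HCl balance: 215.92 + 0.535·S1 = 0.431·(945.7 + S1)
(0.535 − 0.431)·S1 = 0.431×945.7 − 215.92 = 191.67
S1 = 191.67 / 0.104 = 1843 g/s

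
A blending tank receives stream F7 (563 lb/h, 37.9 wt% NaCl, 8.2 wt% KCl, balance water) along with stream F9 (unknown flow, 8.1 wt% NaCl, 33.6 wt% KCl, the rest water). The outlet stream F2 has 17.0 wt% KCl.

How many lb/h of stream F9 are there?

298.5 lb/h

Let F9 be the unknown flow. Total out = 563 + F9.
KCl balance: 46.166 + 0.336·F9 = 0.170·(563 + F9)
(0.336 − 0.170)·F9 = 0.170×563 − 46.166 = 49.544
F9 = 49.544 / 0.166 = 298.46 lb/h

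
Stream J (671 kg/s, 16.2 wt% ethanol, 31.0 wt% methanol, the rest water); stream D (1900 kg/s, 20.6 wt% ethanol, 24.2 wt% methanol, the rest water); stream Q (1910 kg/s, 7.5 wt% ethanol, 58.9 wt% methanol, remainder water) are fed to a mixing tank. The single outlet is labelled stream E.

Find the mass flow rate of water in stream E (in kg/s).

2045 kg/s

water out = water in = 671×0.528 + 1900×0.552 + 1910×0.336 = 2044.8 kg/s.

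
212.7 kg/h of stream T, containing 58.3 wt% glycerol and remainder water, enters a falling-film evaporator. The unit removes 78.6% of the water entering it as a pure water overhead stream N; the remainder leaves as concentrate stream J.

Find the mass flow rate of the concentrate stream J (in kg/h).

water entering = 212.7×0.417 = 88.696 kg/h; overhead removed = 0.786×88.696 = 69.715 kg/h.
Concentrate = 212.7 − 69.715 = 142.99 kg/h.

143 kg/h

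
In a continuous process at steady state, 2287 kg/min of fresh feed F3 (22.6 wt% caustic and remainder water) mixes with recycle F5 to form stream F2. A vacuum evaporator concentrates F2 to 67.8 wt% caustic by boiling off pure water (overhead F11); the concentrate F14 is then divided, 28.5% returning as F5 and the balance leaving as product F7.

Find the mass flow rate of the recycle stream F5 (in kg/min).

303.9 kg/min

Overall caustic balance (none leaves overhead): caustic in fresh feed = caustic in product, i.e. 2287×0.226 = (1−0.285)·F14·0.678.
F14 = 516.86/(0.678×0.715) = 1066.2 kg/min.
Recycle F5 = 0.285×1066.2 = 303.87 kg/min.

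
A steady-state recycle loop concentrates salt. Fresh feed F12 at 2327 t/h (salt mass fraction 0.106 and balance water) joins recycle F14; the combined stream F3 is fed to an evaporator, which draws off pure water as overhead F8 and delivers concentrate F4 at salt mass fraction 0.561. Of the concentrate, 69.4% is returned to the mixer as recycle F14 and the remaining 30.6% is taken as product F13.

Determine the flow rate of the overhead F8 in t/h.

1887 t/h

Overall salt balance (none leaves overhead): salt in fresh feed = salt in product, i.e. 2327×0.106 = (1−0.694)·F4·0.561.
F4 = 246.66/(0.561×0.306) = 1436.9 t/h.
Recycle F14 = 0.694×1436.9 = 997.19 t/h.
Combined feed F3 = 2327 + 997.19 = 3324.2 t/h.
Overhead F8 = F3 − F4 = 3324.2 − 1436.9 = 1887.3 t/h.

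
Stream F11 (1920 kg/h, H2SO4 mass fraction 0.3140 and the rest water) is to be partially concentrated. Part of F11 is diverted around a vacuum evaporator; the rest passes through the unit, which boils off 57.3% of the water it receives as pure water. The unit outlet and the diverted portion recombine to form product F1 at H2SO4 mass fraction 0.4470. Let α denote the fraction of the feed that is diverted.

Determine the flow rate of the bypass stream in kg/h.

466.7 kg/h

All 1920×0.314 = 602.88 kg/h of H2SO4 reaches F1, so F1 = 602.88/0.447 = 1348.7 kg/h and vapour = 571.28 kg/h.
The evaporator receives (1−α)·1920 of feed at 0.686 water and removes 0.573 of that water:
0.573×0.686×(1−α)×1920 = 571.28
(1−α) = 571.28/754.71 = 0.7569;  α = 0.2431.
Bypass flow = 0.2431×1920 = 466.66 kg/h.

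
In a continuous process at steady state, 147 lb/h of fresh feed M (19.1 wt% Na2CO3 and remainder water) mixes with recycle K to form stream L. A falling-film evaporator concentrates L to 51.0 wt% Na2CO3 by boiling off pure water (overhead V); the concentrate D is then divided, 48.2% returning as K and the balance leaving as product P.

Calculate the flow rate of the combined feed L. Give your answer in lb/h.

Overall Na2CO3 balance (none leaves overhead): Na2CO3 in fresh feed = Na2CO3 in product, i.e. 147×0.191 = (1−0.482)·D·0.510.
D = 28.077/(0.510×0.518) = 106.28 lb/h.
Recycle K = 0.482×106.28 = 51.227 lb/h.
Combined feed L = 147 + 51.227 = 198.23 lb/h.

198.2 lb/h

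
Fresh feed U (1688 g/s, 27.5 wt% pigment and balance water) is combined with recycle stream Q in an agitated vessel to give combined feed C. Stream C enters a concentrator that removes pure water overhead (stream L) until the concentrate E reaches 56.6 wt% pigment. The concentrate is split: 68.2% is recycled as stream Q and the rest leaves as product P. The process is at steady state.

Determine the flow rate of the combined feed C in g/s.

3447 g/s

Overall pigment balance (none leaves overhead): pigment in fresh feed = pigment in product, i.e. 1688×0.275 = (1−0.682)·E·0.566.
E = 464.2/(0.566×0.318) = 2579.1 g/s.
Recycle Q = 0.682×2579.1 = 1758.9 g/s.
Combined feed C = 1688 + 1758.9 = 3446.9 g/s.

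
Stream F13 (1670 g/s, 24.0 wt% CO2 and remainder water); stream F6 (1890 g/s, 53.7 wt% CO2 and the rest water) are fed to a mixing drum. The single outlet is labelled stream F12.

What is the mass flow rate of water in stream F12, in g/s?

water out = water in = 1670×0.760 + 1890×0.463 = 2144.3 g/s.

2144 g/s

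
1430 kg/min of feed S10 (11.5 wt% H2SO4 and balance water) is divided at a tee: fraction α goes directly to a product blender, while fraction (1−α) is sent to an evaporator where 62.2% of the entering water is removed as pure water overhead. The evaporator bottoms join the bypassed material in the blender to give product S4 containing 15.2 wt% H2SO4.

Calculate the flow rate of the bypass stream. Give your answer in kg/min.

All 1430×0.115 = 164.45 kg/min of H2SO4 reaches S4, so S4 = 164.45/0.152 = 1081.9 kg/min and vapour = 348.09 kg/min.
The evaporator receives (1−α)·1430 of feed at 0.885 water and removes 0.622 of that water:
0.622×0.885×(1−α)×1430 = 348.09
(1−α) = 348.09/787.17 = 0.4422;  α = 0.5578.
Bypass flow = 0.5578×1430 = 797.65 kg/min.

797.6 kg/min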